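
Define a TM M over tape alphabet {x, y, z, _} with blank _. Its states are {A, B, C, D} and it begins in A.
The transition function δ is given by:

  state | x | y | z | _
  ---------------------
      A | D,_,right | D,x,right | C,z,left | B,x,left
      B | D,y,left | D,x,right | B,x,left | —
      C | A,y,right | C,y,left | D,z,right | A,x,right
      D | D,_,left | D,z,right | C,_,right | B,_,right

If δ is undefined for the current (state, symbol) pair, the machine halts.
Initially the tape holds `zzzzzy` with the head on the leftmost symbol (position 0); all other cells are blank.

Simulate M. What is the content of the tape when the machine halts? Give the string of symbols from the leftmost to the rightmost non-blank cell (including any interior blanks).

xx_z_zxx

A | __[z]zzzzy__   read z → write z, move left, go to C
C | _[_]zzzzzy__   read _ → write x, move right, go to A
A | _x[z]zzzzy__   read z → write z, move left, go to C
C | _[x]zzzzzy__   read x → write y, move right, go to A
A | _y[z]zzzzy__   read z → write z, move left, go to C
C | _[y]zzzzzy__   read y → write y, move left, go to C
C | [_]yzzzzzy__   read _ → write x, move right, go to A
A | x[y]zzzzzy__   read y → write x, move right, go to D
D | xx[z]zzzzy__   read z → write _, move right, go to C
C | xx_[z]zzzy__   read z → write z, move right, go to D
D | xx_z[z]zzy__   read z → write _, move right, go to C
C | xx_z_[z]zy__   read z → write z, move right, go to D
D | xx_z_z[z]y__   read z → write _, move right, go to C
C | xx_z_z_[y]__   read y → write y, move left, go to C
C | xx_z_z[_]y__   read _ → write x, move right, go to A
A | xx_z_zx[y]__   read y → write x, move right, go to D
D | xx_z_zxx[_]_   read _ → write _, move right, go to B
B | xx_z_zxx_[_]
The non-blank tape span at halt is xx_z_zxx.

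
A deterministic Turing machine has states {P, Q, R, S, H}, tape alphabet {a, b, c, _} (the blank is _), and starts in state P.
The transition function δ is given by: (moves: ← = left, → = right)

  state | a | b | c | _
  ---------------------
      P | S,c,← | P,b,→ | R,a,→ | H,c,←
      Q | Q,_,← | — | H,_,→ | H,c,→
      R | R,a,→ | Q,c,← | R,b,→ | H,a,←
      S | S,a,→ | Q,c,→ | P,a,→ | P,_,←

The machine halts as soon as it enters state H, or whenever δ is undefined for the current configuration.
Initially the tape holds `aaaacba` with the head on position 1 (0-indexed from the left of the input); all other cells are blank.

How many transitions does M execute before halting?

17

P | _a[a]aacba   read a → write c, move ←, go to S
S | _[a]caacba   read a → write a, move →, go to S
S | _a[c]aacba   read c → write a, move →, go to P
P | _aa[a]acba   read a → write c, move ←, go to S
S | _a[a]cacba   read a → write a, move →, go to S
S | _aa[c]acba   read c → write a, move →, go to P
P | _aaa[a]cba   read a → write c, move ←, go to S
S | _aa[a]ccba   read a → write a, move →, go to S
S | _aaa[c]cba   read c → write a, move →, go to P
P | _aaaa[c]ba   read c → write a, move →, go to R
R | _aaaaa[b]a   read b → write c, move ←, go to Q
Q | _aaaa[a]ca   read a → write _, move ←, go to Q
Q | _aaa[a]_ca   read a → write _, move ←, go to Q
Q | _aa[a]__ca   read a → write _, move ←, go to Q
Q | _a[a]___ca   read a → write _, move ←, go to Q
Q | _[a]____ca   read a → write _, move ←, go to Q
Q | [_]_____ca   read _ → write c, move →, go to H
H | c[_]____ca
M halts after 17 transitions.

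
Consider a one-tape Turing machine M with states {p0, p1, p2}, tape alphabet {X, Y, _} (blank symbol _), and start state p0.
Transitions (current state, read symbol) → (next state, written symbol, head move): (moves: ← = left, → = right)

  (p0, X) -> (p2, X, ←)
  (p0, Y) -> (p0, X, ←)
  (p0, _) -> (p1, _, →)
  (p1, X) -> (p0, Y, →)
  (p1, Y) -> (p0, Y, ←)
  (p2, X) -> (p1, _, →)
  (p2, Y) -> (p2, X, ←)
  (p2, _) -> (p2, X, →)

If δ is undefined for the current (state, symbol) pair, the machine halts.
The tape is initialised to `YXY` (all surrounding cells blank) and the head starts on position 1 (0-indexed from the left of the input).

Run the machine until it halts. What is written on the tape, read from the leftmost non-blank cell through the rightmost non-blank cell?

p0 | _Y[X]Y__   read X → write X, move ←, go to p2
p2 | _[Y]XY__   read Y → write X, move ←, go to p2
p2 | [_]XXY__   read _ → write X, move →, go to p2
p2 | X[X]XY__   read X → write _, move →, go to p1
p1 | X_[X]Y__   read X → write Y, move →, go to p0
p0 | X_Y[Y]__   read Y → write X, move ←, go to p0
p0 | X_[Y]X__   read Y → write X, move ←, go to p0
p0 | X[_]XX__   read _ → write _, move →, go to p1
p1 | X_[X]X__   read X → write Y, move →, go to p0
p0 | X_Y[X]__   read X → write X, move ←, go to p2
p2 | X_[Y]X__   read Y → write X, move ←, go to p2
p2 | X[_]XX__   read _ → write X, move →, go to p2
p2 | XX[X]X__   read X → write _, move →, go to p1
p1 | XX_[X]__   read X → write Y, move →, go to p0
p0 | XX_Y[_]_   read _ → write _, move →, go to p1
p1 | XX_Y_[_]
The non-blank tape span at halt is XX_Y.

XX_Y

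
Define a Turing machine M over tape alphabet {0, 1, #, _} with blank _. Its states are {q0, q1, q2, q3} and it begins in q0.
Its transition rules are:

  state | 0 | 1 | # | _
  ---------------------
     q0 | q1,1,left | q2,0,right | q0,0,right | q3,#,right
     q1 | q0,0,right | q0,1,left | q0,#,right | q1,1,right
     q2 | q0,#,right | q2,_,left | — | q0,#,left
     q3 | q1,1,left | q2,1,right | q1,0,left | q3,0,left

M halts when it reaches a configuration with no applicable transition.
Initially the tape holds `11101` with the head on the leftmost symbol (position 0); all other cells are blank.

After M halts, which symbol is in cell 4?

state=q0 head=0 tape=[1]1101_   (q0,1)→(q2,0,right)
state=q2 head=1 tape=0[1]101_   (q2,1)→(q2,_,left)
state=q2 head=0 tape=[0]_101_   (q2,0)→(q0,#,right)
state=q0 head=1 tape=#[_]101_   (q0,_)→(q3,#,right)
state=q3 head=2 tape=##[1]01_   (q3,1)→(q2,1,right)
state=q2 head=3 tape=##1[0]1_   (q2,0)→(q0,#,right)
state=q0 head=4 tape=##1#[1]_   (q0,1)→(q2,0,right)
state=q2 head=5 tape=##1#0[_]   (q2,_)→(q0,#,left)
state=q0 head=4 tape=##1#[0]#   (q0,0)→(q1,1,left)
state=q1 head=3 tape=##1[#]1#   (q1,#)→(q0,#,right)
state=q0 head=4 tape=##1#[1]#   (q0,1)→(q2,0,right)
state=q2 head=5 tape=##1#0[#]
Cell 4 holds 0 when M halts.

0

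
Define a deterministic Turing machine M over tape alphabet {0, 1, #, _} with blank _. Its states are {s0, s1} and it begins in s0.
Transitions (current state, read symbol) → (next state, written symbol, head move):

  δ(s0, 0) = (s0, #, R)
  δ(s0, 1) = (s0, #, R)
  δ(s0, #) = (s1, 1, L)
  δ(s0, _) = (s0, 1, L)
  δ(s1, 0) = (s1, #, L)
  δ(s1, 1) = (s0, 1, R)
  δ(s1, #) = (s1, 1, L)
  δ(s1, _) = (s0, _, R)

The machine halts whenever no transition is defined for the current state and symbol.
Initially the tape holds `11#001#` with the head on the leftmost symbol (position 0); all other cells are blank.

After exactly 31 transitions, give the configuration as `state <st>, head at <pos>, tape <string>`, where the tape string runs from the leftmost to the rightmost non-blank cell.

s0 | _[1]1#001#_   read 1 → write #, move R, go to s0
s0 | _#[1]#001#_   read 1 → write #, move R, go to s0
s0 | _##[#]001#_   read # → write 1, move L, go to s1
s1 | _#[#]1001#_   read # → write 1, move L, go to s1
s1 | _[#]11001#_   read # → write 1, move L, go to s1
s1 | [_]111001#_   read _ → write _, move R, go to s0
s0 | _[1]11001#_   read 1 → write #, move R, go to s0
s0 | _#[1]1001#_   read 1 → write #, move R, go to s0
s0 | _##[1]001#_   read 1 → write #, move R, go to s0
s0 | _###[0]01#_   read 0 → write #, move R, go to s0
s0 | _####[0]1#_   read 0 → write #, move R, go to s0
s0 | _#####[1]#_   read 1 → write #, move R, go to s0
s0 | _######[#]_   read # → write 1, move L, go to s1
s1 | _#####[#]1_   read # → write 1, move L, go to s1
s1 | _####[#]11_   read # → write 1, move L, go to s1
s1 | _###[#]111_   read # → write 1, move L, go to s1
s1 | _##[#]1111_   read # → write 1, move L, go to s1
s1 | _#[#]11111_   read # → write 1, move L, go to s1
s1 | _[#]111111_   read # → write 1, move L, go to s1
s1 | [_]1111111_   read _ → write _, move R, go to s0
s0 | _[1]111111_   read 1 → write #, move R, go to s0
s0 | _#[1]11111_   read 1 → write #, move R, go to s0
s0 | _##[1]1111_   read 1 → write #, move R, go to s0
s0 | _###[1]111_   read 1 → write #, move R, go to s0
s0 | _####[1]11_   read 1 → write #, move R, go to s0
s0 | _#####[1]1_   read 1 → write #, move R, go to s0
s0 | _######[1]_   read 1 → write #, move R, go to s0
s0 | _#######[_]   read _ → write 1, move L, go to s0
s0 | _######[#]1   read # → write 1, move L, go to s1
s1 | _#####[#]11   read # → write 1, move L, go to s1
s1 | _####[#]111   read # → write 1, move L, go to s1
s1 | _###[#]1111
After 31 steps: state s1, head at 3, tape ####1111.

state s1, head at 3, tape ####1111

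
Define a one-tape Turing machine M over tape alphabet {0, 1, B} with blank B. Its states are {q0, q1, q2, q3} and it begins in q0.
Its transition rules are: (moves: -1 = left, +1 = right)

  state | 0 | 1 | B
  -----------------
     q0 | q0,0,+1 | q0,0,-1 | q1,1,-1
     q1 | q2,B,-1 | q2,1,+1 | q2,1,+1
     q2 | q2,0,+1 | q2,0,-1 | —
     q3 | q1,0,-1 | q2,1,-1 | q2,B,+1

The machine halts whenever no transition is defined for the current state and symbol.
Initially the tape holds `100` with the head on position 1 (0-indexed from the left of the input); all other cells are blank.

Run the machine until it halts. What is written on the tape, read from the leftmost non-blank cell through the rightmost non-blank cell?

state=q0 head=1 tape=1[0]0B   (q0,0)→(q0,0,+1)
state=q0 head=2 tape=10[0]B   (q0,0)→(q0,0,+1)
state=q0 head=3 tape=100[B]   (q0,B)→(q1,1,-1)
state=q1 head=2 tape=10[0]1   (q1,0)→(q2,B,-1)
state=q2 head=1 tape=1[0]B1   (q2,0)→(q2,0,+1)
state=q2 head=2 tape=10[B]1
The non-blank tape span at halt is 10B1.

10B1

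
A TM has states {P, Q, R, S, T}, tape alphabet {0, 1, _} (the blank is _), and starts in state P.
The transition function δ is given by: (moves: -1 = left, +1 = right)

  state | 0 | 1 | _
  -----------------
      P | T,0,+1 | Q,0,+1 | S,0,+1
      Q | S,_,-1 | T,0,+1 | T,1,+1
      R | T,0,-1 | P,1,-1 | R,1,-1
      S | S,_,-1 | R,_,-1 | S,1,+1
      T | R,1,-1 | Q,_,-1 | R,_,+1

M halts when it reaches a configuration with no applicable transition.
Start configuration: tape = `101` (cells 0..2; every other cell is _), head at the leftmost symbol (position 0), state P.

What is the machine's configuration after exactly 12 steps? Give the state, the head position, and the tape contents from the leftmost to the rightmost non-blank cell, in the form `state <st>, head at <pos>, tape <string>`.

state R, head at 2, tape 100_1

P | _[1]01_   read 1 → write 0, move +1, go to Q
Q | _0[0]1_   read 0 → write _, move -1, go to S
S | _[0]_1_   read 0 → write _, move -1, go to S
S | [_]__1_   read _ → write 1, move +1, go to S
S | 1[_]_1_   read _ → write 1, move +1, go to S
S | 11[_]1_   read _ → write 1, move +1, go to S
S | 111[1]_   read 1 → write _, move -1, go to R
R | 11[1]__   read 1 → write 1, move -1, go to P
P | 1[1]1__   read 1 → write 0, move +1, go to Q
Q | 10[1]__   read 1 → write 0, move +1, go to T
T | 100[_]_   read _ → write _, move +1, go to R
R | 100_[_]   read _ → write 1, move -1, go to R
R | 100[_]1
After 12 steps: state R, head at 2, tape 100_1.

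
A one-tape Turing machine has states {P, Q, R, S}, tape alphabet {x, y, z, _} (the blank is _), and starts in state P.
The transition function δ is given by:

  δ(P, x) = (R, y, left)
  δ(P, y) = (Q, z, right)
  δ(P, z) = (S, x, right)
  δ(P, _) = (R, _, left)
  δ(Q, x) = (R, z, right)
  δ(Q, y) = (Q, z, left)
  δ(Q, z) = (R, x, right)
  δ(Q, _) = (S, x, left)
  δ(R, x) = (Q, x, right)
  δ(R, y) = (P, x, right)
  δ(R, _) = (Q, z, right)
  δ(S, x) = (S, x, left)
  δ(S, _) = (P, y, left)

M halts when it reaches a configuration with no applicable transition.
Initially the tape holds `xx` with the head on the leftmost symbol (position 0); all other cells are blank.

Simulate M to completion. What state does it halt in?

R

P | _[x]x   read x → write y, move left, go to R
R | [_]yx   read _ → write z, move right, go to Q
Q | z[y]x   read y → write z, move left, go to Q
Q | [z]zx   read z → write x, move right, go to R
R | x[z]x
No transition is defined for (R, z); M halts in state R.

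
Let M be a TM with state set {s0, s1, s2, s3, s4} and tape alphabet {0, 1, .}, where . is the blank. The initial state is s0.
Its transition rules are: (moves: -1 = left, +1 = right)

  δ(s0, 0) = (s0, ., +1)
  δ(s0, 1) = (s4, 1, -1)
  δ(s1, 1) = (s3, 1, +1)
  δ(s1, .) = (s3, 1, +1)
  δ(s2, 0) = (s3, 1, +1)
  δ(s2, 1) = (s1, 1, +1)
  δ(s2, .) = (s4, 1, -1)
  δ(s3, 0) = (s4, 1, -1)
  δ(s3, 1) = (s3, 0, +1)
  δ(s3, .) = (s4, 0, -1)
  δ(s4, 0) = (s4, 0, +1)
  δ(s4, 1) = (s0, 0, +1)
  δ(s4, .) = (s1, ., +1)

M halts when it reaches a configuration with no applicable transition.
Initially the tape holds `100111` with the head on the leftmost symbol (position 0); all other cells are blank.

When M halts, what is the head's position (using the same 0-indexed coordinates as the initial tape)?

10

s0 | .[1]00111.....   read 1 → write 1, move -1, go to s4
s4 | [.]100111.....   read . → write ., move +1, go to s1
s1 | .[1]00111.....   read 1 → write 1, move +1, go to s3
s3 | .1[0]0111.....   read 0 → write 1, move -1, go to s4
s4 | .[1]10111.....   read 1 → write 0, move +1, go to s0
s0 | .0[1]0111.....   read 1 → write 1, move -1, go to s4
s4 | .[0]10111.....   read 0 → write 0, move +1, go to s4
s4 | .0[1]0111.....   read 1 → write 0, move +1, go to s0
s0 | .00[0]111.....   read 0 → write ., move +1, go to s0
s0 | .00.[1]11.....   read 1 → write 1, move -1, go to s4
s4 | .00[.]111.....   read . → write ., move +1, go to s1
s1 | .00.[1]11.....   read 1 → write 1, move +1, go to s3
s3 | .00.1[1]1.....   read 1 → write 0, move +1, go to s3
s3 | .00.10[1].....   read 1 → write 0, move +1, go to s3
s3 | .00.100[.]....   read . → write 0, move -1, go to s4
s4 | .00.10[0]0....   read 0 → write 0, move +1, go to s4
s4 | .00.100[0]....   read 0 → write 0, move +1, go to s4
s4 | .00.1000[.]...   read . → write ., move +1, go to s1
s1 | .00.1000.[.]..   read . → write 1, move +1, go to s3
s3 | .00.1000.1[.].   read . → write 0, move -1, go to s4
s4 | .00.1000.[1]0.   read 1 → write 0, move +1, go to s0
s0 | .00.1000.0[0].   read 0 → write ., move +1, go to s0
s0 | .00.1000.0.[.]
At halt the head is at cell 10.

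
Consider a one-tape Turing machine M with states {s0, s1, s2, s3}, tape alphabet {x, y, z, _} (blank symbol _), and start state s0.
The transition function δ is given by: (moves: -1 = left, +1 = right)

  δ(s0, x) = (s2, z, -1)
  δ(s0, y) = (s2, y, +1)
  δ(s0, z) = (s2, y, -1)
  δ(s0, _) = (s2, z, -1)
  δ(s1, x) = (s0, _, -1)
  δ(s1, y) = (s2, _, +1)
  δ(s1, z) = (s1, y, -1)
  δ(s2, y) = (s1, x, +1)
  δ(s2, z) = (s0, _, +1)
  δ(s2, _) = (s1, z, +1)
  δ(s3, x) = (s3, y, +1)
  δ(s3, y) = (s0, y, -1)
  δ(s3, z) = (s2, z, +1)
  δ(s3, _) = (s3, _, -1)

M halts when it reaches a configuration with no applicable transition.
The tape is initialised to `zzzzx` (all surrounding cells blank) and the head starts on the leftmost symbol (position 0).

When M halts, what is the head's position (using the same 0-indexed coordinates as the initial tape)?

2

s0 | _[z]zzzx   read z → write y, move -1, go to s2
s2 | [_]yzzzx   read _ → write z, move +1, go to s1
s1 | z[y]zzzx   read y → write _, move +1, go to s2
s2 | z_[z]zzx   read z → write _, move +1, go to s0
s0 | z__[z]zx   read z → write y, move -1, go to s2
s2 | z_[_]yzx   read _ → write z, move +1, go to s1
s1 | z_z[y]zx   read y → write _, move +1, go to s2
s2 | z_z_[z]x   read z → write _, move +1, go to s0
s0 | z_z__[x]   read x → write z, move -1, go to s2
s2 | z_z_[_]z   read _ → write z, move +1, go to s1
s1 | z_z_z[z]   read z → write y, move -1, go to s1
s1 | z_z_[z]y   read z → write y, move -1, go to s1
s1 | z_z[_]yy
At halt the head is at cell 2.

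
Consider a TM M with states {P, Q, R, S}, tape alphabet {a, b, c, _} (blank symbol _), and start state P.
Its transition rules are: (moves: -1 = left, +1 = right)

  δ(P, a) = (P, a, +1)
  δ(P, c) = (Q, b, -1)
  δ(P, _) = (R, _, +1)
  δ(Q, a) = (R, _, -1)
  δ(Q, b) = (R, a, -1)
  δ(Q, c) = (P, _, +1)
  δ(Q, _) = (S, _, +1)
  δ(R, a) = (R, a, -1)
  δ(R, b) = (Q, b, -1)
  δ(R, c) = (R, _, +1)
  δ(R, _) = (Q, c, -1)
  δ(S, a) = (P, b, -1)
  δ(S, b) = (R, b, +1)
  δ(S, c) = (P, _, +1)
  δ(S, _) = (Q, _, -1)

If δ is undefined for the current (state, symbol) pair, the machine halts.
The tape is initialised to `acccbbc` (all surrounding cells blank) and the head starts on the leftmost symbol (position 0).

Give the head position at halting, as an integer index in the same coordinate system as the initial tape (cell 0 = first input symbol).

P | __[a]cccbbc   read a → write a, move +1, go to P
P | __a[c]ccbbc   read c → write b, move -1, go to Q
Q | __[a]bccbbc   read a → write _, move -1, go to R
R | _[_]_bccbbc   read _ → write c, move -1, go to Q
Q | [_]c_bccbbc   read _ → write _, move +1, go to S
S | _[c]_bccbbc   read c → write _, move +1, go to P
P | __[_]bccbbc   read _ → write _, move +1, go to R
R | ___[b]ccbbc   read b → write b, move -1, go to Q
Q | __[_]bccbbc   read _ → write _, move +1, go to S
S | ___[b]ccbbc   read b → write b, move +1, go to R
R | ___b[c]cbbc   read c → write _, move +1, go to R
R | ___b_[c]bbc   read c → write _, move +1, go to R
R | ___b__[b]bc   read b → write b, move -1, go to Q
Q | ___b_[_]bbc   read _ → write _, move +1, go to S
S | ___b__[b]bc   read b → write b, move +1, go to R
R | ___b__b[b]c   read b → write b, move -1, go to Q
Q | ___b__[b]bc   read b → write a, move -1, go to R
R | ___b_[_]abc   read _ → write c, move -1, go to Q
Q | ___b[_]cabc   read _ → write _, move +1, go to S
S | ___b_[c]abc   read c → write _, move +1, go to P
P | ___b__[a]bc   read a → write a, move +1, go to P
P | ___b__a[b]c
At halt the head is at cell 5.

5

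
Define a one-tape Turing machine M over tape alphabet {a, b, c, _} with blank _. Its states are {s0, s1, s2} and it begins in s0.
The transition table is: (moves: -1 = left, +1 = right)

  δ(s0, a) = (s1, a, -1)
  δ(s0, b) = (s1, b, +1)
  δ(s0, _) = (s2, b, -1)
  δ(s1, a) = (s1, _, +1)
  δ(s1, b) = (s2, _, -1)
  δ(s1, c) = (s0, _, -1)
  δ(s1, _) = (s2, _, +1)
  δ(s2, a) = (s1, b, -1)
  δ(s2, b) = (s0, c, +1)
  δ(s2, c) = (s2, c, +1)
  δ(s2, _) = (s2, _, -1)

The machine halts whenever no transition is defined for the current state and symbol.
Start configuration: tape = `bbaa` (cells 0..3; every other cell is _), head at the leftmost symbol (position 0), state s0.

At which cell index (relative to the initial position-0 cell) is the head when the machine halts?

state=s0 head=0 tape=[b]baa   (s0,b)→(s1,b,+1)
state=s1 head=1 tape=b[b]aa   (s1,b)→(s2,_,-1)
state=s2 head=0 tape=[b]_aa   (s2,b)→(s0,c,+1)
state=s0 head=1 tape=c[_]aa   (s0,_)→(s2,b,-1)
state=s2 head=0 tape=[c]baa   (s2,c)→(s2,c,+1)
state=s2 head=1 tape=c[b]aa   (s2,b)→(s0,c,+1)
state=s0 head=2 tape=cc[a]a   (s0,a)→(s1,a,-1)
state=s1 head=1 tape=c[c]aa   (s1,c)→(s0,_,-1)
state=s0 head=0 tape=[c]_aa
At halt the head is at cell 0.

0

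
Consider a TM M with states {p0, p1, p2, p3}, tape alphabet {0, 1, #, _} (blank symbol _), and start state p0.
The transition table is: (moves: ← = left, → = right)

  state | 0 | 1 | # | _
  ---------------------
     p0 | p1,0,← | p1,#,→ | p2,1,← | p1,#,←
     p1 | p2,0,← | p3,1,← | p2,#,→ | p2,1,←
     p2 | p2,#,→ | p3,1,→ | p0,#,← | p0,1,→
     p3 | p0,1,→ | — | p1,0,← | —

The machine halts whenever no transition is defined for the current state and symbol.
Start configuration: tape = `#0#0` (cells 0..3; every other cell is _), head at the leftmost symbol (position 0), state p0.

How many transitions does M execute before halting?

state=p0 head=0 tape=__[#]0#0   (p0,#)→(p2,1,←)
state=p2 head=-1 tape=_[_]10#0   (p2,_)→(p0,1,→)
state=p0 head=0 tape=_1[1]0#0   (p0,1)→(p1,#,→)
state=p1 head=1 tape=_1#[0]#0   (p1,0)→(p2,0,←)
state=p2 head=0 tape=_1[#]0#0   (p2,#)→(p0,#,←)
state=p0 head=-1 tape=_[1]#0#0   (p0,1)→(p1,#,→)
state=p1 head=0 tape=_#[#]0#0   (p1,#)→(p2,#,→)
state=p2 head=1 tape=_##[0]#0   (p2,0)→(p2,#,→)
state=p2 head=2 tape=_###[#]0   (p2,#)→(p0,#,←)
state=p0 head=1 tape=_##[#]#0   (p0,#)→(p2,1,←)
state=p2 head=0 tape=_#[#]1#0   (p2,#)→(p0,#,←)
state=p0 head=-1 tape=_[#]#1#0   (p0,#)→(p2,1,←)
state=p2 head=-2 tape=[_]1#1#0   (p2,_)→(p0,1,→)
state=p0 head=-1 tape=1[1]#1#0   (p0,1)→(p1,#,→)
state=p1 head=0 tape=1#[#]1#0   (p1,#)→(p2,#,→)
state=p2 head=1 tape=1##[1]#0   (p2,1)→(p3,1,→)
state=p3 head=2 tape=1##1[#]0   (p3,#)→(p1,0,←)
state=p1 head=1 tape=1##[1]00   (p1,1)→(p3,1,←)
state=p3 head=0 tape=1#[#]100   (p3,#)→(p1,0,←)
state=p1 head=-1 tape=1[#]0100   (p1,#)→(p2,#,→)
state=p2 head=0 tape=1#[0]100   (p2,0)→(p2,#,→)
state=p2 head=1 tape=1##[1]00   (p2,1)→(p3,1,→)
state=p3 head=2 tape=1##1[0]0   (p3,0)→(p0,1,→)
state=p0 head=3 tape=1##11[0]   (p0,0)→(p1,0,←)
state=p1 head=2 tape=1##1[1]0   (p1,1)→(p3,1,←)
state=p3 head=1 tape=1##[1]10
M halts after 25 transitions.

25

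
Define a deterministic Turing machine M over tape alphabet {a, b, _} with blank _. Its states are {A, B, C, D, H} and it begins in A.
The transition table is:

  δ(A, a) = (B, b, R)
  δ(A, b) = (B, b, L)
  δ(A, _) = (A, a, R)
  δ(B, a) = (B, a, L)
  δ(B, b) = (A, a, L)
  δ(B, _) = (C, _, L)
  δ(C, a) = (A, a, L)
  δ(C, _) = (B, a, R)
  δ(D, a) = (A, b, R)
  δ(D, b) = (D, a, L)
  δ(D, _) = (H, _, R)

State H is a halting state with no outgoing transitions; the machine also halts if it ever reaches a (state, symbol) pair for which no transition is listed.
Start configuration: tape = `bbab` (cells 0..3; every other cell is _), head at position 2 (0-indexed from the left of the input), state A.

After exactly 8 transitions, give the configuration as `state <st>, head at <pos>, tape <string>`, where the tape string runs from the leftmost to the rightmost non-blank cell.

state C, head at -2, tape a_baba

state=A head=2 tape=__bb[a]b   (A,a)→(B,b,R)
state=B head=3 tape=__bbb[b]   (B,b)→(A,a,L)
state=A head=2 tape=__bb[b]a   (A,b)→(B,b,L)
state=B head=1 tape=__b[b]ba   (B,b)→(A,a,L)
state=A head=0 tape=__[b]aba   (A,b)→(B,b,L)
state=B head=-1 tape=_[_]baba   (B,_)→(C,_,L)
state=C head=-2 tape=[_]_baba   (C,_)→(B,a,R)
state=B head=-1 tape=a[_]baba   (B,_)→(C,_,L)
state=C head=-2 tape=[a]_baba
After 8 steps: state C, head at -2, tape a_baba.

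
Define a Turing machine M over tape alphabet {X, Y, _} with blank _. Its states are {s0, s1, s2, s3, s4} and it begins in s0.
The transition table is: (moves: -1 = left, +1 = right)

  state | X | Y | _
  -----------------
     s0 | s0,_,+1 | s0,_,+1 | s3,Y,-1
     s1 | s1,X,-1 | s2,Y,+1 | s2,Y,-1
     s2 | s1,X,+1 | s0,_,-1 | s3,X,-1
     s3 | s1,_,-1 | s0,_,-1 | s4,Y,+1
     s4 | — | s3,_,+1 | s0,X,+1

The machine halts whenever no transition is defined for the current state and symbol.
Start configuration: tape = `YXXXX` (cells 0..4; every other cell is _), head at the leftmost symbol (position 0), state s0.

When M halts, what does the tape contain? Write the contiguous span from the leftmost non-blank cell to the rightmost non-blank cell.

Y_Y_YXY

s0 | [Y]XXXX____   read Y → write _, move +1, go to s0
s0 | _[X]XXX____   read X → write _, move +1, go to s0
s0 | __[X]XX____   read X → write _, move +1, go to s0
s0 | ___[X]X____   read X → write _, move +1, go to s0
s0 | ____[X]____   read X → write _, move +1, go to s0
s0 | _____[_]___   read _ → write Y, move -1, go to s3
s3 | ____[_]Y___   read _ → write Y, move +1, go to s4
s4 | ____Y[Y]___   read Y → write _, move +1, go to s3
s3 | ____Y_[_]__   read _ → write Y, move +1, go to s4
s4 | ____Y_Y[_]_   read _ → write X, move +1, go to s0
s0 | ____Y_YX[_]   read _ → write Y, move -1, go to s3
s3 | ____Y_Y[X]Y   read X → write _, move -1, go to s1
s1 | ____Y_[Y]_Y   read Y → write Y, move +1, go to s2
s2 | ____Y_Y[_]Y   read _ → write X, move -1, go to s3
s3 | ____Y_[Y]XY   read Y → write _, move -1, go to s0
s0 | ____Y[_]_XY   read _ → write Y, move -1, go to s3
s3 | ____[Y]Y_XY   read Y → write _, move -1, go to s0
s0 | ___[_]_Y_XY   read _ → write Y, move -1, go to s3
s3 | __[_]Y_Y_XY   read _ → write Y, move +1, go to s4
s4 | __Y[Y]_Y_XY   read Y → write _, move +1, go to s3
s3 | __Y_[_]Y_XY   read _ → write Y, move +1, go to s4
s4 | __Y_Y[Y]_XY   read Y → write _, move +1, go to s3
s3 | __Y_Y_[_]XY   read _ → write Y, move +1, go to s4
s4 | __Y_Y_Y[X]Y
The non-blank tape span at halt is Y_Y_YXY.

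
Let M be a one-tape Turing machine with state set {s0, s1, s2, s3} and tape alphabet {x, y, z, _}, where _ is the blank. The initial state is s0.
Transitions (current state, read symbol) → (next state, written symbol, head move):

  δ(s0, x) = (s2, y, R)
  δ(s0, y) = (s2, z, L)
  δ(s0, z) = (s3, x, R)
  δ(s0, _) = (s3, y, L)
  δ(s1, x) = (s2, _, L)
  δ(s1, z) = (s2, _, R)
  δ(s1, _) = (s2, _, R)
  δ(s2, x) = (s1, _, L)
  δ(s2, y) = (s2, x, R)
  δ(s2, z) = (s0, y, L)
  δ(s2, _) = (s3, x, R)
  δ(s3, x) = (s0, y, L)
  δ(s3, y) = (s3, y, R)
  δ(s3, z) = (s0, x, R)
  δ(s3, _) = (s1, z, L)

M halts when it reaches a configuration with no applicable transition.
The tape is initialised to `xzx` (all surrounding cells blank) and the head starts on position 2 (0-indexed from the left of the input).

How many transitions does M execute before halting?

s0 | xz[x]_____   read x → write y, move R, go to s2
s2 | xzy[_]____   read _ → write x, move R, go to s3
s3 | xzyx[_]___   read _ → write z, move L, go to s1
s1 | xzy[x]z___   read x → write _, move L, go to s2
s2 | xz[y]_z___   read y → write x, move R, go to s2
s2 | xzx[_]z___   read _ → write x, move R, go to s3
s3 | xzxx[z]___   read z → write x, move R, go to s0
s0 | xzxxx[_]__   read _ → write y, move L, go to s3
s3 | xzxx[x]y__   read x → write y, move L, go to s0
s0 | xzx[x]yy__   read x → write y, move R, go to s2
s2 | xzxy[y]y__   read y → write x, move R, go to s2
s2 | xzxyx[y]__   read y → write x, move R, go to s2
s2 | xzxyxx[_]_   read _ → write x, move R, go to s3
s3 | xzxyxxx[_]   read _ → write z, move L, go to s1
s1 | xzxyxx[x]z   read x → write _, move L, go to s2
s2 | xzxyx[x]_z   read x → write _, move L, go to s1
s1 | xzxy[x]__z   read x → write _, move L, go to s2
s2 | xzx[y]___z   read y → write x, move R, go to s2
s2 | xzxx[_]__z   read _ → write x, move R, go to s3
s3 | xzxxx[_]_z   read _ → write z, move L, go to s1
s1 | xzxx[x]z_z   read x → write _, move L, go to s2
s2 | xzx[x]_z_z   read x → write _, move L, go to s1
s1 | xz[x]__z_z   read x → write _, move L, go to s2
s2 | x[z]___z_z   read z → write y, move L, go to s0
s0 | [x]y___z_z   read x → write y, move R, go to s2
s2 | y[y]___z_z   read y → write x, move R, go to s2
s2 | yx[_]__z_z   read _ → write x, move R, go to s3
s3 | yxx[_]_z_z   read _ → write z, move L, go to s1
s1 | yx[x]z_z_z   read x → write _, move L, go to s2
s2 | y[x]_z_z_z   read x → write _, move L, go to s1
s1 | [y]__z_z_z
M halts after 30 transitions.

30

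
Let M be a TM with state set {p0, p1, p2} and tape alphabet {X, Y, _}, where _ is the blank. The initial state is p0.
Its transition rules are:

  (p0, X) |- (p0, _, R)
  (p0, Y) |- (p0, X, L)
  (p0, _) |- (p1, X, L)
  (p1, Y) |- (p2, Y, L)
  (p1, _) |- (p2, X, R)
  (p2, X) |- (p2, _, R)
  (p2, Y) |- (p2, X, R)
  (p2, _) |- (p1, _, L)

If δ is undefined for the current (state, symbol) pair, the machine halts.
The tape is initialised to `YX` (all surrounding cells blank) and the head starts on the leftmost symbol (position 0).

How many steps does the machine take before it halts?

p0 | __[Y]X_   read Y → write X, move L, go to p0
p0 | _[_]XX_   read _ → write X, move L, go to p1
p1 | [_]XXX_   read _ → write X, move R, go to p2
p2 | X[X]XX_   read X → write _, move R, go to p2
p2 | X_[X]X_   read X → write _, move R, go to p2
p2 | X__[X]_   read X → write _, move R, go to p2
p2 | X___[_]   read _ → write _, move L, go to p1
p1 | X__[_]_   read _ → write X, move R, go to p2
p2 | X__X[_]   read _ → write _, move L, go to p1
p1 | X__[X]_
M halts after 9 transitions.

9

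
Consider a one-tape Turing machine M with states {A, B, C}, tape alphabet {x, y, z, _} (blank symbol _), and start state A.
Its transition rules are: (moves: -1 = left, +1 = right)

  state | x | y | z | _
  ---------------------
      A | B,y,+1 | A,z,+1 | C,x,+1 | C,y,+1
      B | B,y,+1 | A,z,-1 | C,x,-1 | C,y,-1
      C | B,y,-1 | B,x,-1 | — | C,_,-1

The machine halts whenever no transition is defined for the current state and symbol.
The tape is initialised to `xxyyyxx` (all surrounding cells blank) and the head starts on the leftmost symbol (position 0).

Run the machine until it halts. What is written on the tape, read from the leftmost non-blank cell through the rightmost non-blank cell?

yzyzzxy

A | [x]xyyyxx_   read x → write y, move +1, go to B
B | y[x]yyyxx_   read x → write y, move +1, go to B
B | yy[y]yyxx_   read y → write z, move -1, go to A
A | y[y]zyyxx_   read y → write z, move +1, go to A
A | yz[z]yyxx_   read z → write x, move +1, go to C
C | yzx[y]yxx_   read y → write x, move -1, go to B
B | yz[x]xyxx_   read x → write y, move +1, go to B
B | yzy[x]yxx_   read x → write y, move +1, go to B
B | yzyy[y]xx_   read y → write z, move -1, go to A
A | yzy[y]zxx_   read y → write z, move +1, go to A
A | yzyz[z]xx_   read z → write x, move +1, go to C
C | yzyzx[x]x_   read x → write y, move -1, go to B
B | yzyz[x]yx_   read x → write y, move +1, go to B
B | yzyzy[y]x_   read y → write z, move -1, go to A
A | yzyz[y]zx_   read y → write z, move +1, go to A
A | yzyzz[z]x_   read z → write x, move +1, go to C
C | yzyzzx[x]_   read x → write y, move -1, go to B
B | yzyzz[x]y_   read x → write y, move +1, go to B
B | yzyzzy[y]_   read y → write z, move -1, go to A
A | yzyzz[y]z_   read y → write z, move +1, go to A
A | yzyzzz[z]_   read z → write x, move +1, go to C
C | yzyzzzx[_]   read _ → write _, move -1, go to C
C | yzyzzz[x]_   read x → write y, move -1, go to B
B | yzyzz[z]y_   read z → write x, move -1, go to C
C | yzyz[z]xy_
The non-blank tape span at halt is yzyzzxy.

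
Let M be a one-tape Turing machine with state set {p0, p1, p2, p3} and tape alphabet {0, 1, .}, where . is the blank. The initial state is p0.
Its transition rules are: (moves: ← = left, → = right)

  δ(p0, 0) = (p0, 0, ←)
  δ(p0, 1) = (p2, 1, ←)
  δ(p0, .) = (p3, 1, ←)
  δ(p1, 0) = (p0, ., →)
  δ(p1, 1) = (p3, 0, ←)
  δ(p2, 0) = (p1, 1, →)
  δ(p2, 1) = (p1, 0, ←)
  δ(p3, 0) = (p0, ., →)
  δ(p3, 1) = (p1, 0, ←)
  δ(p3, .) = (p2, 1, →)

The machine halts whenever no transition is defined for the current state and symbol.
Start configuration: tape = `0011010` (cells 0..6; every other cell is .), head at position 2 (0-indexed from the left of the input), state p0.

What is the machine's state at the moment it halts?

p0 | ...00[1]1010   read 1 → write 1, move ←, go to p2
p2 | ...0[0]11010   read 0 → write 1, move →, go to p1
p1 | ...01[1]1010   read 1 → write 0, move ←, go to p3
p3 | ...0[1]01010   read 1 → write 0, move ←, go to p1
p1 | ...[0]001010   read 0 → write ., move →, go to p0
p0 | ....[0]01010   read 0 → write 0, move ←, go to p0
p0 | ...[.]001010   read . → write 1, move ←, go to p3
p3 | ..[.]1001010   read . → write 1, move →, go to p2
p2 | ..1[1]001010   read 1 → write 0, move ←, go to p1
p1 | ..[1]0001010   read 1 → write 0, move ←, go to p3
p3 | .[.]00001010   read . → write 1, move →, go to p2
p2 | .1[0]0001010   read 0 → write 1, move →, go to p1
p1 | .11[0]001010   read 0 → write ., move →, go to p0
p0 | .11.[0]01010   read 0 → write 0, move ←, go to p0
p0 | .11[.]001010   read . → write 1, move ←, go to p3
p3 | .1[1]1001010   read 1 → write 0, move ←, go to p1
p1 | .[1]01001010   read 1 → write 0, move ←, go to p3
p3 | [.]001001010   read . → write 1, move →, go to p2
p2 | 1[0]01001010   read 0 → write 1, move →, go to p1
p1 | 11[0]1001010   read 0 → write ., move →, go to p0
p0 | 11.[1]001010   read 1 → write 1, move ←, go to p2
p2 | 11[.]1001010
No transition is defined for (p2, .); M halts in state p2.

p2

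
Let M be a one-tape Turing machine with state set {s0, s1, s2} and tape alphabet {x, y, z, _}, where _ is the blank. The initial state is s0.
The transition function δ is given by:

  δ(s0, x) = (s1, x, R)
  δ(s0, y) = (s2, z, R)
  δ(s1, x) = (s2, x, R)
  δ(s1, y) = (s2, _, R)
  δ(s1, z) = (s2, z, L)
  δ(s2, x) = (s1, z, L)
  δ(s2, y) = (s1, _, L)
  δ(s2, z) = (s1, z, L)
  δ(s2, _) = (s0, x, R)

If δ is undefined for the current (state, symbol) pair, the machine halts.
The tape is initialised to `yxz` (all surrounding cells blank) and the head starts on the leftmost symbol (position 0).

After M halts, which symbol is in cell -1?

x

s0 | _[y]xz   read y → write z, move R, go to s2
s2 | _z[x]z   read x → write z, move L, go to s1
s1 | _[z]zz   read z → write z, move L, go to s2
s2 | [_]zzz   read _ → write x, move R, go to s0
s0 | x[z]zz
Cell -1 holds x when M halts.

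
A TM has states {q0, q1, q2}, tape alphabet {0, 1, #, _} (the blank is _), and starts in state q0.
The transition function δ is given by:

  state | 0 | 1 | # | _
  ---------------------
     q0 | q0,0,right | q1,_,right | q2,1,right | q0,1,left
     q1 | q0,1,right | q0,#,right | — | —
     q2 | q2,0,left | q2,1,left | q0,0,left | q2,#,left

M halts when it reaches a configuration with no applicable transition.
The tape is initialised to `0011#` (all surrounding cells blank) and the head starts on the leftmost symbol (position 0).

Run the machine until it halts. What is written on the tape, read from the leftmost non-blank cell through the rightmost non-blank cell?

00_1_#

state=q0 head=0 tape=[0]011#_   (q0,0)→(q0,0,right)
state=q0 head=1 tape=0[0]11#_   (q0,0)→(q0,0,right)
state=q0 head=2 tape=00[1]1#_   (q0,1)→(q1,_,right)
state=q1 head=3 tape=00_[1]#_   (q1,1)→(q0,#,right)
state=q0 head=4 tape=00_#[#]_   (q0,#)→(q2,1,right)
state=q2 head=5 tape=00_#1[_]   (q2,_)→(q2,#,left)
state=q2 head=4 tape=00_#[1]#   (q2,1)→(q2,1,left)
state=q2 head=3 tape=00_[#]1#   (q2,#)→(q0,0,left)
state=q0 head=2 tape=00[_]01#   (q0,_)→(q0,1,left)
state=q0 head=1 tape=0[0]101#   (q0,0)→(q0,0,right)
state=q0 head=2 tape=00[1]01#   (q0,1)→(q1,_,right)
state=q1 head=3 tape=00_[0]1#   (q1,0)→(q0,1,right)
state=q0 head=4 tape=00_1[1]#   (q0,1)→(q1,_,right)
state=q1 head=5 tape=00_1_[#]
The non-blank tape span at halt is 00_1_#.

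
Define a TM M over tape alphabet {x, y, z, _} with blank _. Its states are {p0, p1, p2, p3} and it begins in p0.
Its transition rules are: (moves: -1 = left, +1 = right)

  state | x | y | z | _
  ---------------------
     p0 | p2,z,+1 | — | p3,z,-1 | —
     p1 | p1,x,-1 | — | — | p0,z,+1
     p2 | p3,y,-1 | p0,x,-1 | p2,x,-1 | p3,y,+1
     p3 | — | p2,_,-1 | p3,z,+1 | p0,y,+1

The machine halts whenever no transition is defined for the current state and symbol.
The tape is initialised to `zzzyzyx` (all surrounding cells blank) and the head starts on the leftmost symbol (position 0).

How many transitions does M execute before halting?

9

state=p0 head=0 tape=___[z]zzyzyx   (p0,z)→(p3,z,-1)
state=p3 head=-1 tape=__[_]zzzyzyx   (p3,_)→(p0,y,+1)
state=p0 head=0 tape=__y[z]zzyzyx   (p0,z)→(p3,z,-1)
state=p3 head=-1 tape=__[y]zzzyzyx   (p3,y)→(p2,_,-1)
state=p2 head=-2 tape=_[_]_zzzyzyx   (p2,_)→(p3,y,+1)
state=p3 head=-1 tape=_y[_]zzzyzyx   (p3,_)→(p0,y,+1)
state=p0 head=0 tape=_yy[z]zzyzyx   (p0,z)→(p3,z,-1)
state=p3 head=-1 tape=_y[y]zzzyzyx   (p3,y)→(p2,_,-1)
state=p2 head=-2 tape=_[y]_zzzyzyx   (p2,y)→(p0,x,-1)
state=p0 head=-3 tape=[_]x_zzzyzyx
M halts after 9 transitions.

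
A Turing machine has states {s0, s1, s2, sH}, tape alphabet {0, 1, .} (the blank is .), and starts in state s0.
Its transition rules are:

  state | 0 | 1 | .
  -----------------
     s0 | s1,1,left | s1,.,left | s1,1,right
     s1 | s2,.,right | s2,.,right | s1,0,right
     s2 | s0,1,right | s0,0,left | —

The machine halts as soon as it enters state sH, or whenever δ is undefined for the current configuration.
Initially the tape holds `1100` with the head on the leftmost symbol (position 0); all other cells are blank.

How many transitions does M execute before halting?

s0 | .[1]100.   read 1 → write ., move left, go to s1
s1 | [.].100.   read . → write 0, move right, go to s1
s1 | 0[.]100.   read . → write 0, move right, go to s1
s1 | 00[1]00.   read 1 → write ., move right, go to s2
s2 | 00.[0]0.   read 0 → write 1, move right, go to s0
s0 | 00.1[0].   read 0 → write 1, move left, go to s1
s1 | 00.[1]1.   read 1 → write ., move right, go to s2
s2 | 00..[1].   read 1 → write 0, move left, go to s0
s0 | 00.[.]0.   read . → write 1, move right, go to s1
s1 | 00.1[0].   read 0 → write ., move right, go to s2
s2 | 00.1.[.]
M halts after 10 transitions.

10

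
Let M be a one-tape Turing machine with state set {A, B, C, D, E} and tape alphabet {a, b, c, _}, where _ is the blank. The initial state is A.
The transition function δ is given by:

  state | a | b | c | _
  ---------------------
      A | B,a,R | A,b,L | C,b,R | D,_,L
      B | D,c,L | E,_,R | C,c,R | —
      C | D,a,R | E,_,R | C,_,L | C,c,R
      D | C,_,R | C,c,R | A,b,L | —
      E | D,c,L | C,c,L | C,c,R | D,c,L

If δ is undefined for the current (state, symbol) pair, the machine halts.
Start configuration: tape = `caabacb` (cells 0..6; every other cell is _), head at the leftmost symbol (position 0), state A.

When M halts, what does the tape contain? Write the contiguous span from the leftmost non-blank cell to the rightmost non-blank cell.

state=A head=0 tape=[c]aabacb   (A,c)→(C,b,R)
state=C head=1 tape=b[a]abacb   (C,a)→(D,a,R)
state=D head=2 tape=ba[a]bacb   (D,a)→(C,_,R)
state=C head=3 tape=ba_[b]acb   (C,b)→(E,_,R)
state=E head=4 tape=ba__[a]cb   (E,a)→(D,c,L)
state=D head=3 tape=ba_[_]ccb
The non-blank tape span at halt is ba__ccb.

ba__ccb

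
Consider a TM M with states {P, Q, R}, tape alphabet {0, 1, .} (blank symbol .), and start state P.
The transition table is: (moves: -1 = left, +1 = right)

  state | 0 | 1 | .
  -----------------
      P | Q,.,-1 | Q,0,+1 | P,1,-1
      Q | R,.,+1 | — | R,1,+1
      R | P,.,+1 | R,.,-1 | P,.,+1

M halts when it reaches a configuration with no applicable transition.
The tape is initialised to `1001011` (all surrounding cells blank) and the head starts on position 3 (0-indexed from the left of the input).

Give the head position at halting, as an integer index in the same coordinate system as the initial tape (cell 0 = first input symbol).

state=P head=3 tape=100[1]011   (P,1)→(Q,0,+1)
state=Q head=4 tape=1000[0]11   (Q,0)→(R,.,+1)
state=R head=5 tape=1000.[1]1   (R,1)→(R,.,-1)
state=R head=4 tape=1000[.].1   (R,.)→(P,.,+1)
state=P head=5 tape=1000.[.]1   (P,.)→(P,1,-1)
state=P head=4 tape=1000[.]11   (P,.)→(P,1,-1)
state=P head=3 tape=100[0]111   (P,0)→(Q,.,-1)
state=Q head=2 tape=10[0].111   (Q,0)→(R,.,+1)
state=R head=3 tape=10.[.]111   (R,.)→(P,.,+1)
state=P head=4 tape=10..[1]11   (P,1)→(Q,0,+1)
state=Q head=5 tape=10..0[1]1
At halt the head is at cell 5.

5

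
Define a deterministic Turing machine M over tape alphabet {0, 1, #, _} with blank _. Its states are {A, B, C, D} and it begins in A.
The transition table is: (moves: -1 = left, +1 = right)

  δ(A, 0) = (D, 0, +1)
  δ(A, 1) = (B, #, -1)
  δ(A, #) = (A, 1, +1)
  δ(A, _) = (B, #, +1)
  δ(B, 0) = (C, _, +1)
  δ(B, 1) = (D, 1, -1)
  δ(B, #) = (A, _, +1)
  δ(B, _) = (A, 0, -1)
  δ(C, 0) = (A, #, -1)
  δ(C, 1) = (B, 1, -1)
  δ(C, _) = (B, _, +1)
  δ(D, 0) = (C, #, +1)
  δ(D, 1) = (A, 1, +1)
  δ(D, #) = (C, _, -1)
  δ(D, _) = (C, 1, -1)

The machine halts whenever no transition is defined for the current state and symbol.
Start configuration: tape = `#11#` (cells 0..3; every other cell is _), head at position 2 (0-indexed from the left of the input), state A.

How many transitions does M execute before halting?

37

state=A head=2 tape=___#1[1]#___   (A,1)→(B,#,-1)
state=B head=1 tape=___#[1]##___   (B,1)→(D,1,-1)
state=D head=0 tape=___[#]1##___   (D,#)→(C,_,-1)
state=C head=-1 tape=__[_]_1##___   (C,_)→(B,_,+1)
state=B head=0 tape=___[_]1##___   (B,_)→(A,0,-1)
state=A head=-1 tape=__[_]01##___   (A,_)→(B,#,+1)
state=B head=0 tape=__#[0]1##___   (B,0)→(C,_,+1)
state=C head=1 tape=__#_[1]##___   (C,1)→(B,1,-1)
state=B head=0 tape=__#[_]1##___   (B,_)→(A,0,-1)
state=A head=-1 tape=__[#]01##___   (A,#)→(A,1,+1)
state=A head=0 tape=__1[0]1##___   (A,0)→(D,0,+1)
state=D head=1 tape=__10[1]##___   (D,1)→(A,1,+1)
state=A head=2 tape=__101[#]#___   (A,#)→(A,1,+1)
state=A head=3 tape=__1011[#]___   (A,#)→(A,1,+1)
state=A head=4 tape=__10111[_]__   (A,_)→(B,#,+1)
state=B head=5 tape=__10111#[_]_   (B,_)→(A,0,-1)
state=A head=4 tape=__10111[#]0_   (A,#)→(A,1,+1)
state=A head=5 tape=__101111[0]_   (A,0)→(D,0,+1)
state=D head=6 tape=__1011110[_]   (D,_)→(C,1,-1)
state=C head=5 tape=__101111[0]1   (C,0)→(A,#,-1)
state=A head=4 tape=__10111[1]#1   (A,1)→(B,#,-1)
state=B head=3 tape=__1011[1]##1   (B,1)→(D,1,-1)
state=D head=2 tape=__101[1]1##1   (D,1)→(A,1,+1)
state=A head=3 tape=__1011[1]##1   (A,1)→(B,#,-1)
state=B head=2 tape=__101[1]###1   (B,1)→(D,1,-1)
state=D head=1 tape=__10[1]1###1   (D,1)→(A,1,+1)
state=A head=2 tape=__101[1]###1   (A,1)→(B,#,-1)
state=B head=1 tape=__10[1]####1   (B,1)→(D,1,-1)
state=D head=0 tape=__1[0]1####1   (D,0)→(C,#,+1)
state=C head=1 tape=__1#[1]####1   (C,1)→(B,1,-1)
state=B head=0 tape=__1[#]1####1   (B,#)→(A,_,+1)
state=A head=1 tape=__1_[1]####1   (A,1)→(B,#,-1)
state=B head=0 tape=__1[_]#####1   (B,_)→(A,0,-1)
state=A head=-1 tape=__[1]0#####1   (A,1)→(B,#,-1)
state=B head=-2 tape=_[_]#0#####1   (B,_)→(A,0,-1)
state=A head=-3 tape=[_]0#0#####1   (A,_)→(B,#,+1)
state=B head=-2 tape=#[0]#0#####1   (B,0)→(C,_,+1)
state=C head=-1 tape=#_[#]0#####1
M halts after 37 transitions.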